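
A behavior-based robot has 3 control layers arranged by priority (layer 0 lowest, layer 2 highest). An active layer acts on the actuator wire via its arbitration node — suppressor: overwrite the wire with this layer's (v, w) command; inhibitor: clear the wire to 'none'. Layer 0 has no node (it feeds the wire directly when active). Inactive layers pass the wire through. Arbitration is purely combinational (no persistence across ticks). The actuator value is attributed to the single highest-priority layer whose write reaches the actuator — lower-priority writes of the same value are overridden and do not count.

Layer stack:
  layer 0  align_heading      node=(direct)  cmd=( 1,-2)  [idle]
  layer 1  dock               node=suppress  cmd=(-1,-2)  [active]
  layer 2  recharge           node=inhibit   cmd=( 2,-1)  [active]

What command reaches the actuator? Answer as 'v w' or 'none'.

L0 align_heading: idle → wire = none
L1 dock: active, suppressor → wire = (-1, -2)
L2 recharge: active, inhibitor → wire = none
actuator = none

none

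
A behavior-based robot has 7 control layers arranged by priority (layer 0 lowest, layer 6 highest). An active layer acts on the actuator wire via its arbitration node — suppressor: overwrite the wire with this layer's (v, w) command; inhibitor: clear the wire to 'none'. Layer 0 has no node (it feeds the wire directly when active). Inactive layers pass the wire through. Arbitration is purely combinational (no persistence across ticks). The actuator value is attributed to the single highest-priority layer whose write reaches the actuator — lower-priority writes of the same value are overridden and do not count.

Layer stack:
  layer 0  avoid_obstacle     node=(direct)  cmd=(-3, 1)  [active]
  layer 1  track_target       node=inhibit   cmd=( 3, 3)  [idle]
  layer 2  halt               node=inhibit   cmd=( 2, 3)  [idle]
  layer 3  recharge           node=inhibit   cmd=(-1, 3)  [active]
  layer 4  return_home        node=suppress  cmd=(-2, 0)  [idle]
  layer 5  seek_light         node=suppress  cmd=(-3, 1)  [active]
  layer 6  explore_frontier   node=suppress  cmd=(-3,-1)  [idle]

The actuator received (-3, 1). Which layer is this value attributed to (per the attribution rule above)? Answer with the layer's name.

[0] avoid_obstacle on; wire := (-3, 1)
[1] track_target off; pass (-3, 1)
[2] halt off; pass (-3, 1)
[3] recharge on (inhibit); wire := none
[4] return_home off; pass none
[5] seek_light on (suppress); wire := (-3, 1)
[6] explore_frontier off; pass (-3, 1)
output (-3, 1)
last writer: layer 5 = seek_light

seek_light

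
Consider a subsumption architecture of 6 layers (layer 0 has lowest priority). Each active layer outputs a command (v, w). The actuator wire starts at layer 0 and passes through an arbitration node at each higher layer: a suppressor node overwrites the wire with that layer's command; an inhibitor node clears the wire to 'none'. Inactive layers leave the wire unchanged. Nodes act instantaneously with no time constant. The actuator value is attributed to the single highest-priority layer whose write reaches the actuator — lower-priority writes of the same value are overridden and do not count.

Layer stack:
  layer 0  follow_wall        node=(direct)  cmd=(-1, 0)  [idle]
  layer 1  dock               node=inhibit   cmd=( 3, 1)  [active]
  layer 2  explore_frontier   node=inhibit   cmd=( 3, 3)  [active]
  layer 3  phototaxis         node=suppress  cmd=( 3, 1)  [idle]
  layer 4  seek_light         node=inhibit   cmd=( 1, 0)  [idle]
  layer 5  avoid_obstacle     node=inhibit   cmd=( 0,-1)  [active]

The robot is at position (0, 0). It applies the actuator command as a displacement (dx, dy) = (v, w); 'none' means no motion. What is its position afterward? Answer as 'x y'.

0 0

layer 0 (follow_wall) idle — none
layer 1 (dock) active — inhibits: none
layer 2 (explore_frontier) active — inhibits: none
layer 3 (phototaxis) idle — unchanged: none
layer 4 (seek_light) idle — unchanged: none
layer 5 (avoid_obstacle) active — inhibits: none
→ actuator none
position: (0, 0) + none = (0, 0)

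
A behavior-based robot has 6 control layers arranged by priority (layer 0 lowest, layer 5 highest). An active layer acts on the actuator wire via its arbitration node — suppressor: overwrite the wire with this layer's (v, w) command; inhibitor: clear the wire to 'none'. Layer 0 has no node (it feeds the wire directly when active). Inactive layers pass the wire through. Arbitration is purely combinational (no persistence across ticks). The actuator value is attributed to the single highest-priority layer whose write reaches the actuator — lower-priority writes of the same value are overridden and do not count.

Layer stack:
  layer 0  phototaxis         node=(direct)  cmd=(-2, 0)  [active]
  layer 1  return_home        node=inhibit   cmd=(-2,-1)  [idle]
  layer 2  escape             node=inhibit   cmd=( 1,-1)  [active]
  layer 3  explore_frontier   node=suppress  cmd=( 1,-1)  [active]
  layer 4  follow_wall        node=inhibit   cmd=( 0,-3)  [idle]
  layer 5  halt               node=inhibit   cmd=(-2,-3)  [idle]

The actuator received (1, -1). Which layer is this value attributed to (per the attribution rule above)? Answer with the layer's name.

layer 0 (phototaxis) active — direct: (-2, 0)
layer 1 (return_home) idle — unchanged: (-2, 0)
layer 2 (escape) active — inhibits: none
layer 3 (explore_frontier) active — suppresses: (1, -1)
layer 4 (follow_wall) idle — unchanged: (1, -1)
layer 5 (halt) idle — unchanged: (1, -1)
→ actuator (1, -1)
last writer: layer 3 = explore_frontier

explore_frontier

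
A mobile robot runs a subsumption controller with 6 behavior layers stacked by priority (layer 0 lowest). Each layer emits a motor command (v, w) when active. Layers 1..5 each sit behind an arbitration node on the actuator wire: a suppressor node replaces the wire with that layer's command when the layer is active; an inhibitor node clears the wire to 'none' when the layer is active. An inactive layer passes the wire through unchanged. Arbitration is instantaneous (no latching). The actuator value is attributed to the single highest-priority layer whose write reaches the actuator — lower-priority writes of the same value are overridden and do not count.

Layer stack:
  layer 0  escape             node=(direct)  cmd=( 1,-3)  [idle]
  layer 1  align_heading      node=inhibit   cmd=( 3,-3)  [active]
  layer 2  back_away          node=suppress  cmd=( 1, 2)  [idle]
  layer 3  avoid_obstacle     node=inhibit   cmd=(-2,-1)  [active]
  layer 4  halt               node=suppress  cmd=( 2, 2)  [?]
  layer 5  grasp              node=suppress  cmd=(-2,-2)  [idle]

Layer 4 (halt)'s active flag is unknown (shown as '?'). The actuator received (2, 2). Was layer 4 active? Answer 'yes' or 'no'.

If layer 4 is active=yes:
  actuator would be (2, 2)
If layer 4 is active=no:
  actuator would be none
Observed (2, 2), so layer 4 was active.

yes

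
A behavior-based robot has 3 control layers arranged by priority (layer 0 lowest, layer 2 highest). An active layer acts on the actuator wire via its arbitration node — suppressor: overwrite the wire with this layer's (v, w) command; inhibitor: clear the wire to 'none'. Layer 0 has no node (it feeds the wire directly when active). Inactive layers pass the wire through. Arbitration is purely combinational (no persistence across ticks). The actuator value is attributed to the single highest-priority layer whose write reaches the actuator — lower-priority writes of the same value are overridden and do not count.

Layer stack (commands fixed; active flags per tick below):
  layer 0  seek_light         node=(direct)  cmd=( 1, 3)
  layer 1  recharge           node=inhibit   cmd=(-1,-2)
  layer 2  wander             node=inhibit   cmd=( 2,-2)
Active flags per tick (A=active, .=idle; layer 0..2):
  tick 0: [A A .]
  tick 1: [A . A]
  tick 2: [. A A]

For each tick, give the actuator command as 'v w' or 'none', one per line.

tick 0:
  [0] seek_light on; wire := (1, 3)
  [1] recharge on (inhibit); wire := none
  [2] wander off; pass none
  output none
tick 1:
  [0] seek_light on; wire := (1, 3)
  [1] recharge off; pass (1, 3)
  [2] wander on (inhibit); wire := none
  output none
tick 2:
  [0] seek_light off; wire := none
  [1] recharge on (inhibit); wire := none
  [2] wander on (inhibit); wire := none
  output none

none
none
none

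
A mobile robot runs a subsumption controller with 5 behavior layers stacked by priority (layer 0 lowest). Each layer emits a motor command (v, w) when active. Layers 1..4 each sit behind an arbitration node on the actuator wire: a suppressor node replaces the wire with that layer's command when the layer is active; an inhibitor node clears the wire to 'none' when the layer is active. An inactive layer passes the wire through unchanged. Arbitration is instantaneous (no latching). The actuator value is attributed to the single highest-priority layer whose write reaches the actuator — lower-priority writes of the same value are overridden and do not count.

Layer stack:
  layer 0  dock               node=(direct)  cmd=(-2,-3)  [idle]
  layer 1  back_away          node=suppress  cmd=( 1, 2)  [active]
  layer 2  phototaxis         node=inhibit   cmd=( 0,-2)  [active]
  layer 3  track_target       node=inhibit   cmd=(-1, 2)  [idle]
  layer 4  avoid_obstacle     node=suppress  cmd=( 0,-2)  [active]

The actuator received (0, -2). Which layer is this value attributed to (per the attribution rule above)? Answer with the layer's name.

L0 dock: idle → wire = none
L1 back_away: active, suppressor → wire = (1, 2)
L2 phototaxis: active, inhibitor → wire = none
L3 track_target: idle → wire stays none
L4 avoid_obstacle: active, suppressor → wire = (0, -2)
actuator = (0, -2)
last writer: layer 4 = avoid_obstacle

avoid_obstacle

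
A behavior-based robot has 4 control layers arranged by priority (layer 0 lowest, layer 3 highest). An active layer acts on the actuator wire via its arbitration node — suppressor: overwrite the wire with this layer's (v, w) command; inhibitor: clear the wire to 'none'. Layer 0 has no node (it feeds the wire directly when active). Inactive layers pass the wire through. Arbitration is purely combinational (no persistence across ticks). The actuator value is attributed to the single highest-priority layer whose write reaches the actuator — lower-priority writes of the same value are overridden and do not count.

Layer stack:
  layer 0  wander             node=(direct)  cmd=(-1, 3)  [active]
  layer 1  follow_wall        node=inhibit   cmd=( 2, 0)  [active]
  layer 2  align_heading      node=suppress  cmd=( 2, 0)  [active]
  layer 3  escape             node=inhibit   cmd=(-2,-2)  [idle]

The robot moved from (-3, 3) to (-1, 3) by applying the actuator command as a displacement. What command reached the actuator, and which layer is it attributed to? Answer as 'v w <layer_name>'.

displacement = (-1, 3) − (-3, 3) = (2, 0)
layer 0 (wander) active — direct: (-1, 3)
layer 1 (follow_wall) active — inhibits: none
layer 2 (align_heading) active — suppresses: (2, 0)
layer 3 (escape) idle — unchanged: (2, 0)
→ actuator (2, 0) — from layer 2 (align_heading)

2 0 align_heading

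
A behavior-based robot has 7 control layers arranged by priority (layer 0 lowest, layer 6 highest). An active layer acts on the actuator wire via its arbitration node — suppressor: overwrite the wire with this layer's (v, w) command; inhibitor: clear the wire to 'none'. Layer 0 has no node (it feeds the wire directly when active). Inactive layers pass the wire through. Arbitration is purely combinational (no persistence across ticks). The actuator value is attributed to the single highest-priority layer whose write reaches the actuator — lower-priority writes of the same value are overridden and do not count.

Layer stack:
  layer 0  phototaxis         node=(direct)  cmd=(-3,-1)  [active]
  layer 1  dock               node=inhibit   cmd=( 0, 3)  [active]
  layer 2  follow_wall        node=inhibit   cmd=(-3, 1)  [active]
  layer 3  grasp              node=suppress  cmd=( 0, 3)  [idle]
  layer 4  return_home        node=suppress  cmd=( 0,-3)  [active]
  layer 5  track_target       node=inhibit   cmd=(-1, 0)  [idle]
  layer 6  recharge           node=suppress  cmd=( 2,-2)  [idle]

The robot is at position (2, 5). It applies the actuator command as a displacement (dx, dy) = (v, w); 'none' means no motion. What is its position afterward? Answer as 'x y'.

L0 phototaxis: active, feeds wire = (-3, -1)
L1 dock: active, inhibitor → wire = none
L2 follow_wall: active, inhibitor → wire = none
L3 grasp: idle → wire stays none
L4 return_home: active, suppressor → wire = (0, -3)
L5 track_target: idle → wire stays (0, -3)
L6 recharge: idle → wire stays (0, -3)
actuator = (0, -3)
position: (2, 5) + (0, -3) = (2, 2)

2 2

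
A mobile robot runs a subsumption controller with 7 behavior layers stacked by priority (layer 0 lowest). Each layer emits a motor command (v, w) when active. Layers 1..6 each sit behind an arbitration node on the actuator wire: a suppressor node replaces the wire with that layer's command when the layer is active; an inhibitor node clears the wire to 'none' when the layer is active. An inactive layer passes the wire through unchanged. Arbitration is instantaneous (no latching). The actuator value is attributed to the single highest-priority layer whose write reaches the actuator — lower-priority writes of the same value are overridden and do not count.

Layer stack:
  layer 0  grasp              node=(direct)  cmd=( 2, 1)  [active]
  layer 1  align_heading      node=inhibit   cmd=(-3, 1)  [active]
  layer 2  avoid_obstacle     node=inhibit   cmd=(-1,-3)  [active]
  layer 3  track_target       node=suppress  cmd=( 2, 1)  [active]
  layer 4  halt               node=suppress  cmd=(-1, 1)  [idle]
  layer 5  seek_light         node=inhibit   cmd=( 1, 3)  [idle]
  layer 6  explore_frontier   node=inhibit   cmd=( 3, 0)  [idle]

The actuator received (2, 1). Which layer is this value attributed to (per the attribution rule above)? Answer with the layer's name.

L0 grasp: active, feeds wire = (2, 1)
L1 align_heading: active, inhibitor → wire = none
L2 avoid_obstacle: active, inhibitor → wire = none
L3 track_target: active, suppressor → wire = (2, 1)
L4 halt: idle → wire stays (2, 1)
L5 seek_light: idle → wire stays (2, 1)
L6 explore_frontier: idle → wire stays (2, 1)
actuator = (2, 1)
last writer: layer 3 = track_target

track_target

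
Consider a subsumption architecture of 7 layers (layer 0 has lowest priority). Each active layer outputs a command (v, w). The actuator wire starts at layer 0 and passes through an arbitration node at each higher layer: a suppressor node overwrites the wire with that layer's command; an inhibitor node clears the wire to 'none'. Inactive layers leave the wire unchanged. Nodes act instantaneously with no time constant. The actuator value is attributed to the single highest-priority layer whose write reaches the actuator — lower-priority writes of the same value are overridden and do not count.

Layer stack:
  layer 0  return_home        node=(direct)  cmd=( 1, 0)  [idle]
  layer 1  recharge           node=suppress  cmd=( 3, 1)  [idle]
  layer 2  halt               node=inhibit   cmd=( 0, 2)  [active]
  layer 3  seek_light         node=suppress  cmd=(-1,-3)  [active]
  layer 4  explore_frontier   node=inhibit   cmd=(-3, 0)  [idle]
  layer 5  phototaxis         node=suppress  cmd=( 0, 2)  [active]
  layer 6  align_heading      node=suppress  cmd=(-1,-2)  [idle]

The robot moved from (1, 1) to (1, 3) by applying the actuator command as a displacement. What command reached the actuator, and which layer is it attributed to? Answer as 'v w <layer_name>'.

0 2 phototaxis

displacement = (1, 3) − (1, 1) = (0, 2)
L0 return_home: idle → wire = none
L1 recharge: idle → wire stays none
L2 halt: active, inhibitor → wire = none
L3 seek_light: active, suppressor → wire = (-1, -3)
L4 explore_frontier: idle → wire stays (-1, -3)
L5 phototaxis: active, suppressor → wire = (0, 2)
L6 align_heading: idle → wire stays (0, 2)
actuator = (0, 2) — from layer 5 (phototaxis)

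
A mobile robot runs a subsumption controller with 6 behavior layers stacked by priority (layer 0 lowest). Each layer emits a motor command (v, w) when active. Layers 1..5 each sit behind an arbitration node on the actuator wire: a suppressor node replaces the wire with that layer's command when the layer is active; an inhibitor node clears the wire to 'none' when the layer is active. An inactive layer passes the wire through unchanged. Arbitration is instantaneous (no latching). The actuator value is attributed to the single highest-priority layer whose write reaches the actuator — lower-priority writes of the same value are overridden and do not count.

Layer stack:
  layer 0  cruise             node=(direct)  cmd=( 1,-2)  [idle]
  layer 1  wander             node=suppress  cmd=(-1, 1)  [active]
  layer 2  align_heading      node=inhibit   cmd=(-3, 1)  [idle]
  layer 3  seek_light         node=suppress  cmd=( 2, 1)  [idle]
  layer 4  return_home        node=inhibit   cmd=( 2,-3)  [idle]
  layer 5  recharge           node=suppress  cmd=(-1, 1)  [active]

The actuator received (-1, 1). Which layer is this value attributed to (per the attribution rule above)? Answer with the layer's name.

L0 cruise: idle → wire = none
L1 wander: active, suppressor → wire = (-1, 1)
L2 align_heading: idle → wire stays (-1, 1)
L3 seek_light: idle → wire stays (-1, 1)
L4 return_home: idle → wire stays (-1, 1)
L5 recharge: active, suppressor → wire = (-1, 1)
actuator = (-1, 1)
last writer: layer 5 = recharge

recharge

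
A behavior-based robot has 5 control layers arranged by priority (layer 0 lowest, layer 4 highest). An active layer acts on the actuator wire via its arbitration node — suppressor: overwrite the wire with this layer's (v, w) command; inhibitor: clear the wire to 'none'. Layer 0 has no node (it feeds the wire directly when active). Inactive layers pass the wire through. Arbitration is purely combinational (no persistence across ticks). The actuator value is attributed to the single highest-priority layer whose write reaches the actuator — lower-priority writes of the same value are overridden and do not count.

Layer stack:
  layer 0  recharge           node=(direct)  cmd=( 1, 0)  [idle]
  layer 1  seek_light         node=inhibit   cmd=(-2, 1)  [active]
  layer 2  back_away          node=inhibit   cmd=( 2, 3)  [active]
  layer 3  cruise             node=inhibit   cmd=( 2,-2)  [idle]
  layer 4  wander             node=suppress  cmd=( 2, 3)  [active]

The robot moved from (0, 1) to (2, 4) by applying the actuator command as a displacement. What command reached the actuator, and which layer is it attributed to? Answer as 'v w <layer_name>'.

2 3 wander

displacement = (2, 4) − (0, 1) = (2, 3)
[0] recharge off; wire := none
[1] seek_light on (inhibit); wire := none
[2] back_away on (inhibit); wire := none
[3] cruise off; pass none
[4] wander on (suppress); wire := (2, 3)
output (2, 3) — from layer 4 (wander)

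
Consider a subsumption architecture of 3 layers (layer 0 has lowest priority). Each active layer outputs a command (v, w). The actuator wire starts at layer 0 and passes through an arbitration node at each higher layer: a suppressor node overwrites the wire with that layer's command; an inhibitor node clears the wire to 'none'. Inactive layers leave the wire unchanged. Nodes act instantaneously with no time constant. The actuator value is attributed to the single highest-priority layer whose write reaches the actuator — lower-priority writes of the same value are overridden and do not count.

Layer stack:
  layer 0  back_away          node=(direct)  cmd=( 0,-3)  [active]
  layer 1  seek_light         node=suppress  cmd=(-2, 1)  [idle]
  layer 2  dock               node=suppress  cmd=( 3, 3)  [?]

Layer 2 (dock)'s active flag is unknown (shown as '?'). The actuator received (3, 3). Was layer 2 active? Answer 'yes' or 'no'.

yes

If layer 2 is active=yes:
  actuator would be (3, 3)
If layer 2 is active=no:
  actuator would be (0, -3)
Observed (3, 3), so layer 2 was active.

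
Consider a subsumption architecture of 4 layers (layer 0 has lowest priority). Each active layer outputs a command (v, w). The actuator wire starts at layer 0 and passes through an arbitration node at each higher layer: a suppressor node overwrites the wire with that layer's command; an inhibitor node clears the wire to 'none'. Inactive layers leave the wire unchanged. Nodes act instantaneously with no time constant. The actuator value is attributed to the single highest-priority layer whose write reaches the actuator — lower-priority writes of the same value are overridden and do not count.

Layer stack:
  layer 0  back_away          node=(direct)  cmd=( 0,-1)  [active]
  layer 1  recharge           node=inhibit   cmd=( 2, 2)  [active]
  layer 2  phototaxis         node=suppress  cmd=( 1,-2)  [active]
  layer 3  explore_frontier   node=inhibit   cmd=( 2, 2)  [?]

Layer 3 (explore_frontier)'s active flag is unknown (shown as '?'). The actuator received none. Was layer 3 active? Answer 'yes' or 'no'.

yes

If layer 3 is active=yes:
  actuator would be none
If layer 3 is active=no:
  actuator would be (1, -2)
Observed none, so layer 3 was active.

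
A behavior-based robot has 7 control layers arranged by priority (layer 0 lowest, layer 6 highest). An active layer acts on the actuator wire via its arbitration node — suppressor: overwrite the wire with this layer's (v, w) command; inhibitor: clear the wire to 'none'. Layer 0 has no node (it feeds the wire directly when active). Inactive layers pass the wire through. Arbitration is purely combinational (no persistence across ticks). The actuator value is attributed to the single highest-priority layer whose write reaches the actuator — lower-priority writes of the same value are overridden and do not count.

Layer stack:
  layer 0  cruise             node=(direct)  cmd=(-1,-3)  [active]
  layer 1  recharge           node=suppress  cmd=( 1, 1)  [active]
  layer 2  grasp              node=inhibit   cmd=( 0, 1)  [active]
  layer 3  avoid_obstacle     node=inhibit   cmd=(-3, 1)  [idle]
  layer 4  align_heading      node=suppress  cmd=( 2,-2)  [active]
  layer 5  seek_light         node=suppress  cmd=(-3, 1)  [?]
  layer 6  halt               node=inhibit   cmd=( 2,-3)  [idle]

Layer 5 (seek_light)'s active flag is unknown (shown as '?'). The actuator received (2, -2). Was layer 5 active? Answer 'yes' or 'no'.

no

If layer 5 is active=yes:
  actuator would be (-3, 1)
If layer 5 is active=no:
  actuator would be (2, -2)
Observed (2, -2), so layer 5 was idle.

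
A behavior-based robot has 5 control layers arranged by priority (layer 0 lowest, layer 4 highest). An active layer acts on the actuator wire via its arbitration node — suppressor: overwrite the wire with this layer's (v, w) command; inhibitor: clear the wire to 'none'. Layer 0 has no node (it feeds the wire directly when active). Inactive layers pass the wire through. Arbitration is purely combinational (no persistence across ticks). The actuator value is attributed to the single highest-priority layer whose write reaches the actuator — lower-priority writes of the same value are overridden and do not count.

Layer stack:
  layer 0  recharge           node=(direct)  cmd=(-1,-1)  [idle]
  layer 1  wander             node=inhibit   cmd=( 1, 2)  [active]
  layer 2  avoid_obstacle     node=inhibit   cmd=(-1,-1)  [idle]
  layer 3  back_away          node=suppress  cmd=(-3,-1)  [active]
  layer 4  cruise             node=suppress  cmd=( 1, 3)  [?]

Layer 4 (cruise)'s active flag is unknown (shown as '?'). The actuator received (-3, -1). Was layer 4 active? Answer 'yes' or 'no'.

no

If layer 4 is active=yes:
  actuator would be (1, 3)
If layer 4 is active=no:
  actuator would be (-3, -1)
Observed (-3, -1), so layer 4 was idle.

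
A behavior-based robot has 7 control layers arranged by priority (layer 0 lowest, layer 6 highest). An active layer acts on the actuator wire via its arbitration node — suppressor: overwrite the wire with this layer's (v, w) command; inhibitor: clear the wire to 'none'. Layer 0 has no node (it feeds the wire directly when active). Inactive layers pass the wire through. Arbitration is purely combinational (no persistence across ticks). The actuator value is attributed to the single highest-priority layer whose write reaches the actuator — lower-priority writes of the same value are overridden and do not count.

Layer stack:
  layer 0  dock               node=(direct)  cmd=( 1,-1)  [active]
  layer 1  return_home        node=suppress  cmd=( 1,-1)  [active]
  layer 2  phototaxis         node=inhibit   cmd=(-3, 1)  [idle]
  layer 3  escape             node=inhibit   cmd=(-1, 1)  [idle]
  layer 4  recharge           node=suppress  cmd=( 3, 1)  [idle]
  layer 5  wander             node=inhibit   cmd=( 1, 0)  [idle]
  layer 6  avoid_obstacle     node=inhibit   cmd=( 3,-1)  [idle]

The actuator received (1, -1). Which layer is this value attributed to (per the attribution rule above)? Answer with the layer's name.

return_home

layer 0 (dock) active — direct: (1, -1)
layer 1 (return_home) active — suppresses: (1, -1)
layer 2 (phototaxis) idle — unchanged: (1, -1)
layer 3 (escape) idle — unchanged: (1, -1)
layer 4 (recharge) idle — unchanged: (1, -1)
layer 5 (wander) idle — unchanged: (1, -1)
layer 6 (avoid_obstacle) idle — unchanged: (1, -1)
→ actuator (1, -1)
last writer: layer 1 = return_home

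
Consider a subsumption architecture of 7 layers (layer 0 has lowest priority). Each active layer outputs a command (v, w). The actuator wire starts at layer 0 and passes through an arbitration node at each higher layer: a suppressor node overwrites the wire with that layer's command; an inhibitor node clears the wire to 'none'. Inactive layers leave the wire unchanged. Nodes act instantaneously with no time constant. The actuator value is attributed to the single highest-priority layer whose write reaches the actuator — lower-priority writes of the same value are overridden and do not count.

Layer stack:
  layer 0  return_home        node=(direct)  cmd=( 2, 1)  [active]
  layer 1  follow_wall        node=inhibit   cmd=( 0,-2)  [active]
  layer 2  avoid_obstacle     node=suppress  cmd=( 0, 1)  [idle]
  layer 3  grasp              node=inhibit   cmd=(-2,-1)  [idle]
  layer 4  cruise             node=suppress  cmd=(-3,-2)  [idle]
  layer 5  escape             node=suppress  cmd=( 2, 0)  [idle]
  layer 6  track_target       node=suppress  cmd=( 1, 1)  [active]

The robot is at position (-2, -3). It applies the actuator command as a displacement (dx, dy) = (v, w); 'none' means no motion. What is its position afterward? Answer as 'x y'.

-1 -2

[0] return_home on; wire := (2, 1)
[1] follow_wall on (inhibit); wire := none
[2] avoid_obstacle off; pass none
[3] grasp off; pass none
[4] cruise off; pass none
[5] escape off; pass none
[6] track_target on (suppress); wire := (1, 1)
output (1, 1)
position: (-2, -3) + (1, 1) = (-1, -2)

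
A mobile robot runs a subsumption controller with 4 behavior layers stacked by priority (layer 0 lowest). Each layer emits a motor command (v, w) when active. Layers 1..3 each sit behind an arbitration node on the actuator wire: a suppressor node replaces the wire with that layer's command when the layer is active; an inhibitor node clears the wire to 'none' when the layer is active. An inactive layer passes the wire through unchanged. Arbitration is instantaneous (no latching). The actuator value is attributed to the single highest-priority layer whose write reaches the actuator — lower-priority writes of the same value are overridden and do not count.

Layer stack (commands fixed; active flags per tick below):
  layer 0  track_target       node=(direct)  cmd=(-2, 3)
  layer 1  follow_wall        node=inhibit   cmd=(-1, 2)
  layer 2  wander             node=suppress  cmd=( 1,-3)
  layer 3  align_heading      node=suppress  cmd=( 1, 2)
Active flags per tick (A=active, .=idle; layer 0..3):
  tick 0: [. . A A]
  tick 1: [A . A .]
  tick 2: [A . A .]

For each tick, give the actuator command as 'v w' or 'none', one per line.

tick 0:
  L0 track_target: idle → wire = none
  L1 follow_wall: idle → wire stays none
  L2 wander: active, suppressor → wire = (1, -3)
  L3 align_heading: active, suppressor → wire = (1, 2)
  actuator = (1, 2)
tick 1:
  L0 track_target: active, feeds wire = (-2, 3)
  L1 follow_wall: idle → wire stays (-2, 3)
  L2 wander: active, suppressor → wire = (1, -3)
  L3 align_heading: idle → wire stays (1, -3)
  actuator = (1, -3)
tick 2:
  L0 track_target: active, feeds wire = (-2, 3)
  L1 follow_wall: idle → wire stays (-2, 3)
  L2 wander: active, suppressor → wire = (1, -3)
  L3 align_heading: idle → wire stays (1, -3)
  actuator = (1, -3)

1 2
1 -3
1 -3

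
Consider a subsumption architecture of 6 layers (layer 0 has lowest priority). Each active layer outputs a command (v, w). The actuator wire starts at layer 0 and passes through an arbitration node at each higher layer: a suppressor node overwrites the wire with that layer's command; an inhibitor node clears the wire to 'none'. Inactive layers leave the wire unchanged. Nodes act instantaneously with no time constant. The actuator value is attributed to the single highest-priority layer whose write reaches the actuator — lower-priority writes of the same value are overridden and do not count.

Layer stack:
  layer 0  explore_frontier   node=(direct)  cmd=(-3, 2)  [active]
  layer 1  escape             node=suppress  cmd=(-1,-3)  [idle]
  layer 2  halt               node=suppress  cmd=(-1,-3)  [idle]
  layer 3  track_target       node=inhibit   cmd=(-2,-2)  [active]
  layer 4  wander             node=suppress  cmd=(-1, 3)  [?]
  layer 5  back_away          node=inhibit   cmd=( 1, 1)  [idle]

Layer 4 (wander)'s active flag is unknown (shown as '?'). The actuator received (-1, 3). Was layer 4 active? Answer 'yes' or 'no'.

yes

If layer 4 is active=yes:
  actuator would be (-1, 3)
If layer 4 is active=no:
  actuator would be none
Observed (-1, 3), so layer 4 was active.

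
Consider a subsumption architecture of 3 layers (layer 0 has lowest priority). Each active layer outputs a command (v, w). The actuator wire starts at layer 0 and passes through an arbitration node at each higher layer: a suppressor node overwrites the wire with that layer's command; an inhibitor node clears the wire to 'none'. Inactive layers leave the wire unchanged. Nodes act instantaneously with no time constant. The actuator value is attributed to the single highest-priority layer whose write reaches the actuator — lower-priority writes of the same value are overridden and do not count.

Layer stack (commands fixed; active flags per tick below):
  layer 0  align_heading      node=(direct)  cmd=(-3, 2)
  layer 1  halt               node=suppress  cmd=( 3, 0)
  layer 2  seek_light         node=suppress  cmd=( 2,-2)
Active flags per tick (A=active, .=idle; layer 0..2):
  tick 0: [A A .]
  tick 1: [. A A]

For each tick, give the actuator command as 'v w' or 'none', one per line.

tick 0:
  [0] align_heading on; wire := (-3, 2)
  [1] halt on (suppress); wire := (3, 0)
  [2] seek_light off; pass (3, 0)
  output (3, 0)
tick 1:
  [0] align_heading off; wire := none
  [1] halt on (suppress); wire := (3, 0)
  [2] seek_light on (suppress); wire := (2, -2)
  output (2, -2)

3 0
2 -2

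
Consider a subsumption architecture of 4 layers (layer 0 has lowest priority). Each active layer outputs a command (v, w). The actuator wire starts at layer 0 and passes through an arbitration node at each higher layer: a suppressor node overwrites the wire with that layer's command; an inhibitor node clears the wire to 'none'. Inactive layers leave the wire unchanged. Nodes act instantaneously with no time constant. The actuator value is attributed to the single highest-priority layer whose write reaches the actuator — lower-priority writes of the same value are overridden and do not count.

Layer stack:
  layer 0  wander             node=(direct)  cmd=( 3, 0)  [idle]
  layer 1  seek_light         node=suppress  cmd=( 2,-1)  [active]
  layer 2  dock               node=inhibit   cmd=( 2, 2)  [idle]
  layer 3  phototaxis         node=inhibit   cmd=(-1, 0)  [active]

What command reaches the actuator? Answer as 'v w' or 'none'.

layer 0 (wander) idle — none
layer 1 (seek_light) active — suppresses: (2, -1)
layer 2 (dock) idle — unchanged: (2, -1)
layer 3 (phototaxis) active — inhibits: none
→ actuator none

none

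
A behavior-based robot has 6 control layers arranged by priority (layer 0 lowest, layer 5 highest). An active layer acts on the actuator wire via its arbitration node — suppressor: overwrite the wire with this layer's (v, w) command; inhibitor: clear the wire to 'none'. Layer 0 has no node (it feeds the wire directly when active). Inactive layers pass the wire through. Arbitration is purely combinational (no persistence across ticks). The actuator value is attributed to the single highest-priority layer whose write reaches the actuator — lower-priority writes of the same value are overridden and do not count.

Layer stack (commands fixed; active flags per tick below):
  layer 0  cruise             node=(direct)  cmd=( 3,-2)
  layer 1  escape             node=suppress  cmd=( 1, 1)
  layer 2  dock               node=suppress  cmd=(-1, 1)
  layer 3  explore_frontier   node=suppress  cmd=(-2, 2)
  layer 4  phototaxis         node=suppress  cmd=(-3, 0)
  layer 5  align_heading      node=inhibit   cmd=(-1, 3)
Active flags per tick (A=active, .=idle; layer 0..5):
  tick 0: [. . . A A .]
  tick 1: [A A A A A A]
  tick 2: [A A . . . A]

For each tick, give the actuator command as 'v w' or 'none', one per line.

-3 0
none
none

tick 0:
  layer 0 (cruise) idle — none
  layer 1 (escape) idle — unchanged: none
  layer 2 (dock) idle — unchanged: none
  layer 3 (explore_frontier) active — suppresses: (-2, 2)
  layer 4 (phototaxis) active — suppresses: (-3, 0)
  layer 5 (align_heading) idle — unchanged: (-3, 0)
  → actuator (-3, 0)
tick 1:
  layer 0 (cruise) active — direct: (3, -2)
  layer 1 (escape) active — suppresses: (1, 1)
  layer 2 (dock) active — suppresses: (-1, 1)
  layer 3 (explore_frontier) active — suppresses: (-2, 2)
  layer 4 (phototaxis) active — suppresses: (-3, 0)
  layer 5 (align_heading) active — inhibits: none
  → actuator none
tick 2:
  layer 0 (cruise) active — direct: (3, -2)
  layer 1 (escape) active — suppresses: (1, 1)
  layer 2 (dock) idle — unchanged: (1, 1)
  layer 3 (explore_frontier) idle — unchanged: (1, 1)
  layer 4 (phototaxis) idle — unchanged: (1, 1)
  layer 5 (align_heading) active — inhibits: none
  → actuator none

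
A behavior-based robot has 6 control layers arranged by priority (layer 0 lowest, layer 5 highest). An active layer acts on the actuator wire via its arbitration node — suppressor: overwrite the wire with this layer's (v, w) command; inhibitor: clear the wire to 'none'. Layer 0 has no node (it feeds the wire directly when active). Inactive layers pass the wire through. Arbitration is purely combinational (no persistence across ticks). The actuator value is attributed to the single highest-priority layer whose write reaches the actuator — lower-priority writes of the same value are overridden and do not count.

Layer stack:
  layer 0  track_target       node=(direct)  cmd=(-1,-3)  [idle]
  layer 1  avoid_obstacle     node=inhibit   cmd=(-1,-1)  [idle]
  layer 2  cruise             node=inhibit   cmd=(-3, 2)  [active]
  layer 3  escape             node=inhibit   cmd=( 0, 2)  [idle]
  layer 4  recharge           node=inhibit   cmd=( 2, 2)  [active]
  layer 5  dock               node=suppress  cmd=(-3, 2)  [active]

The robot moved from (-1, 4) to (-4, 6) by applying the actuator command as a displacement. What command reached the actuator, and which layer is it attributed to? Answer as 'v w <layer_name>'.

displacement = (-4, 6) − (-1, 4) = (-3, 2)
L0 track_target: idle → wire = none
L1 avoid_obstacle: idle → wire stays none
L2 cruise: active, inhibitor → wire = none
L3 escape: idle → wire stays none
L4 recharge: active, inhibitor → wire = none
L5 dock: active, suppressor → wire = (-3, 2)
actuator = (-3, 2) — from layer 5 (dock)

-3 2 dock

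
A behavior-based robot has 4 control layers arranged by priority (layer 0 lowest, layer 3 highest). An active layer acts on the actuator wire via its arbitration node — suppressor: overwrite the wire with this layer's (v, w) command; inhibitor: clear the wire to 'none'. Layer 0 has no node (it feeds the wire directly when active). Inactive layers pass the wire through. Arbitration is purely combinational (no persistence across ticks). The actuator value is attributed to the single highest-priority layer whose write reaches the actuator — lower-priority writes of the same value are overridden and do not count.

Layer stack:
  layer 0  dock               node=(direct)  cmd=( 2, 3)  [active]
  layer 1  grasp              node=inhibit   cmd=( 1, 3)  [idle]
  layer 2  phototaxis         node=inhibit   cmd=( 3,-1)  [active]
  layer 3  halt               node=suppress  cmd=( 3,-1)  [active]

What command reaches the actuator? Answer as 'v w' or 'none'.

3 -1

L0 dock: active, feeds wire = (2, 3)
L1 grasp: idle → wire stays (2, 3)
L2 phototaxis: active, inhibitor → wire = none
L3 halt: active, suppressor → wire = (3, -1)
actuator = (3, -1)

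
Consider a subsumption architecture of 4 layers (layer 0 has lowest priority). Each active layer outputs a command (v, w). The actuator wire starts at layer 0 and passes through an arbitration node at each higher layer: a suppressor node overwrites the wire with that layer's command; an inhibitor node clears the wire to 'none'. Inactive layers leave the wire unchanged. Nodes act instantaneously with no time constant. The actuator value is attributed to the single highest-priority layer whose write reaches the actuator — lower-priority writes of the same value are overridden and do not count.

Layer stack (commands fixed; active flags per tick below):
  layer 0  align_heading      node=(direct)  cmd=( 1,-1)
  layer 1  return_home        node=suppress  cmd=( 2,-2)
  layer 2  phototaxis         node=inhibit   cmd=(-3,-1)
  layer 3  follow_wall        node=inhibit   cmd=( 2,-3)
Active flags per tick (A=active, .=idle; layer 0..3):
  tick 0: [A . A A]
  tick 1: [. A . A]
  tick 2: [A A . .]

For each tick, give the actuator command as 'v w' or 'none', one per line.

none
none
2 -2

tick 0:
  [0] align_heading on; wire := (1, -1)
  [1] return_home off; pass (1, -1)
  [2] phototaxis on (inhibit); wire := none
  [3] follow_wall on (inhibit); wire := none
  output none
tick 1:
  [0] align_heading off; wire := none
  [1] return_home on (suppress); wire := (2, -2)
  [2] phototaxis off; pass (2, -2)
  [3] follow_wall on (inhibit); wire := none
  output none
tick 2:
  [0] align_heading on; wire := (1, -1)
  [1] return_home on (suppress); wire := (2, -2)
  [2] phototaxis off; pass (2, -2)
  [3] follow_wall off; pass (2, -2)
  output (2, -2)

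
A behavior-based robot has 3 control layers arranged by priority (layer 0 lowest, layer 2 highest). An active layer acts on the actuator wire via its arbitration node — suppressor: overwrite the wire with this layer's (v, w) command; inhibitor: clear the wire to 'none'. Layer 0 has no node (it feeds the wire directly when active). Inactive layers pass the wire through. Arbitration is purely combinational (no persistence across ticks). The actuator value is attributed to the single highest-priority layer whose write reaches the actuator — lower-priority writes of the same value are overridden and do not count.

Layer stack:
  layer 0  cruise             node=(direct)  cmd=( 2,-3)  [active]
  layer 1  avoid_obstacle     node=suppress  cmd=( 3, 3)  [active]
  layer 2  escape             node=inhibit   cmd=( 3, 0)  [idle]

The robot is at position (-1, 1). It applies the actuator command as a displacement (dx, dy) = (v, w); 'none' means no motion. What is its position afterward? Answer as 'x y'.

2 4

layer 0 (cruise) active — direct: (2, -3)
layer 1 (avoid_obstacle) active — suppresses: (3, 3)
layer 2 (escape) idle — unchanged: (3, 3)
→ actuator (3, 3)
position: (-1, 1) + (3, 3) = (2, 4)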